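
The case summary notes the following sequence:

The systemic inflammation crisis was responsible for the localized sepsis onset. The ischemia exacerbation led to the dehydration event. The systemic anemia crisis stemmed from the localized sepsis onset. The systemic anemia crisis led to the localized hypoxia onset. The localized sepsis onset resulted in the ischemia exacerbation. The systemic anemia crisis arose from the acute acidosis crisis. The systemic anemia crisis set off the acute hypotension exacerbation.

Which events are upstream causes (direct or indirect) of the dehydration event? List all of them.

the ischemia exacerbation, the localized sepsis onset, the systemic inflammation crisis

Immediate cause of the dehydration event: the ischemia exacerbation.
Further upstream: the systemic inflammation crisis, the localized sepsis onset.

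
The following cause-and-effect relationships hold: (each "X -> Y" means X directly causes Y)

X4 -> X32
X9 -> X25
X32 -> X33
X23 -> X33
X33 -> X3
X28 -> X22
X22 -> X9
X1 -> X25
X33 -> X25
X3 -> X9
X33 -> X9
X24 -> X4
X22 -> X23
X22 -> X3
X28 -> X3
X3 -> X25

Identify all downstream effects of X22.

X23, X25, X3, X33, X9

Direct effects: X23, X3, X9.
2 steps out: X33, X25.
Not reachable from it: X1, X24, X28, X4, X32.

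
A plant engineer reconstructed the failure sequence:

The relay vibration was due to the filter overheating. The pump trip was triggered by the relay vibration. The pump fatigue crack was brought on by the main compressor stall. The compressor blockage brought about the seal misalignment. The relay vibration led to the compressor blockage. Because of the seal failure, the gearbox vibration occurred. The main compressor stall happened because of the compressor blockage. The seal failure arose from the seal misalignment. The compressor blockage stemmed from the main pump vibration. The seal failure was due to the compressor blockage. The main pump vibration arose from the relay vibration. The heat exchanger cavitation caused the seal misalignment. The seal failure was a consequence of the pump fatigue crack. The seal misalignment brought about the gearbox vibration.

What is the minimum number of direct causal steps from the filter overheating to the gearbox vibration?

4

Shortest chain: the filter overheating → the relay vibration → the compressor blockage → the seal misalignment → the gearbox vibration.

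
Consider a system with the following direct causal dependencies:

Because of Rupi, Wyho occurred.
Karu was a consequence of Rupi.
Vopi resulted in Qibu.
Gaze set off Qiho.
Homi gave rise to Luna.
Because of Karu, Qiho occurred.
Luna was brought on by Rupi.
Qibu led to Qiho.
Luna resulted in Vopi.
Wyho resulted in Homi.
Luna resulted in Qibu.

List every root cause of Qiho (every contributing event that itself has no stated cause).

Gaze, Rupi

Tracing upstream from Qiho: Qiho ← Karu ← Rupi.
A separate upstream branch: Qiho ← Gaze.
Each of those chain origins has no stated cause.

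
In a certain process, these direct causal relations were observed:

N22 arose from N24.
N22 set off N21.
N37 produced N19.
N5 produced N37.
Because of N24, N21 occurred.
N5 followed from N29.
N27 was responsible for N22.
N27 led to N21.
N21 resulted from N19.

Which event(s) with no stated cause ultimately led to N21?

N24, N27, N29

Tracing upstream from N21: N21 ← N19 ← N37 ← N5 ← N29.
A separate upstream branch: N21 ← N27.
A separate upstream branch: N21 ← N24.
Each of those chain origins has no stated cause.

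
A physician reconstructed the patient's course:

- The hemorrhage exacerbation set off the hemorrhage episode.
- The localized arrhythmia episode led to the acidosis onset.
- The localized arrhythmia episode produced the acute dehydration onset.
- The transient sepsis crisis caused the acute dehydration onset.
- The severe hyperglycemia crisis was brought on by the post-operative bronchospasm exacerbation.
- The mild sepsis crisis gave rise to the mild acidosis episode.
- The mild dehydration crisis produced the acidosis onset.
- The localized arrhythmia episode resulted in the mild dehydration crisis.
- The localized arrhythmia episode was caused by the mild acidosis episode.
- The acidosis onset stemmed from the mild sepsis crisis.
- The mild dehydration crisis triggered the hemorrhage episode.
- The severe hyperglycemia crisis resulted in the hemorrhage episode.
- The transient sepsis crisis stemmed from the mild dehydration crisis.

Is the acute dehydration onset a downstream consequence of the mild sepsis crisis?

Yes

There is a causal chain: the mild sepsis crisis → the mild acidosis episode → the localized arrhythmia episode → the acute dehydration onset.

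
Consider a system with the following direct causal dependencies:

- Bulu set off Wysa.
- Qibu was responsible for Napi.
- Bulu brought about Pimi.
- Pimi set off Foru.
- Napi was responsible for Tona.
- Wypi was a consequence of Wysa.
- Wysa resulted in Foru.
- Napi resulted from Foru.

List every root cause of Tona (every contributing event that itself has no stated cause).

Tracing upstream from Tona: Tona ← Napi ← Foru ← Pimi ← Bulu.
A separate upstream branch: Tona ← Napi ← Qibu.
Each of those chain origins has no stated cause.

Bulu, Qibu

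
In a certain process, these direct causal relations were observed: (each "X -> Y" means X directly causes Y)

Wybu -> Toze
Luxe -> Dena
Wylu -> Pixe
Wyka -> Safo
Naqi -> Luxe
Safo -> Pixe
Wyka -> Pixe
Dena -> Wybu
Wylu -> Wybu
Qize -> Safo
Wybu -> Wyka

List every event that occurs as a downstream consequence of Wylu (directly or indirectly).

Direct effects: Wybu, Pixe.
2 steps out: Toze, Wyka.
3 steps out: Safo.
Not reachable from it: Naqi, Luxe, Dena, Qize.

Pixe, Safo, Toze, Wybu, Wyka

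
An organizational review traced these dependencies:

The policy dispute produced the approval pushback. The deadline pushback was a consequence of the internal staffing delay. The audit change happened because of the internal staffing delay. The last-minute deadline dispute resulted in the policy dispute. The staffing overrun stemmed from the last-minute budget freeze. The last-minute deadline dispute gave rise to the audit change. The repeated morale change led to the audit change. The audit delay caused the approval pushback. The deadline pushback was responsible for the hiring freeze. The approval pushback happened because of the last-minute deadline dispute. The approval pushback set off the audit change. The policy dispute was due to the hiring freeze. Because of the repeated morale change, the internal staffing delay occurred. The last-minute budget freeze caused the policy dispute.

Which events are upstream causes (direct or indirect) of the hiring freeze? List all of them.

the deadline pushback, the internal staffing delay, the repeated morale change

Immediate cause of the hiring freeze: the deadline pushback.
Further upstream: the repeated morale change, the internal staffing delay.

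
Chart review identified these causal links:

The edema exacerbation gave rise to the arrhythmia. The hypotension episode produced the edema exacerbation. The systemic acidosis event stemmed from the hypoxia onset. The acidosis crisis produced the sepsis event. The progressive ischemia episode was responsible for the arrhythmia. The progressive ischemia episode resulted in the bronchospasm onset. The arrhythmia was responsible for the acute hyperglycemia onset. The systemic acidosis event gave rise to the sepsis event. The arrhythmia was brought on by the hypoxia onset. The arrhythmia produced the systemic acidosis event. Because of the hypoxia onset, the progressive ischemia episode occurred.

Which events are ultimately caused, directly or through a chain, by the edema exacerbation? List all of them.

the acute hyperglycemia onset, the arrhythmia, the sepsis event, the systemic acidosis event

Direct effects: the arrhythmia.
2 steps out: the acute hyperglycemia onset, the systemic acidosis event.
3 steps out: the sepsis event.
Not reachable from it: the hypoxia onset, the acidosis crisis, the progressive ischemia episode, the bronchospasm onset, the hypotension episode.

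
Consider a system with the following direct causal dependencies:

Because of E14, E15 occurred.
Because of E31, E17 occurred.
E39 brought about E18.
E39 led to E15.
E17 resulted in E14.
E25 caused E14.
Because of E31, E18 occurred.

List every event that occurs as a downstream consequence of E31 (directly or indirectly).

E14, E15, E17, E18

Direct effects: E17, E18.
2 steps out: E14.
3 steps out: E15.
Not reachable from it: E25, E39.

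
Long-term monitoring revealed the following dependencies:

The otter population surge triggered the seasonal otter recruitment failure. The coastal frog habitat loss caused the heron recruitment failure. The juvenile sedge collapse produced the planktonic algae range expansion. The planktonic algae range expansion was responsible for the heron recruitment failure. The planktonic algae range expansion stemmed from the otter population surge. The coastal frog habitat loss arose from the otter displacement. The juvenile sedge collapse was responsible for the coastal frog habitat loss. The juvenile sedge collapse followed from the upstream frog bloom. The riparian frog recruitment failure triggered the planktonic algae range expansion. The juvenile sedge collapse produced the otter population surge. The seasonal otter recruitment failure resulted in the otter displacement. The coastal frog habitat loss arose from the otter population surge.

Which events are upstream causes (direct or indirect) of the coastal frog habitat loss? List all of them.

the juvenile sedge collapse, the otter displacement, the otter population surge, the seasonal otter recruitment failure, the upstream frog bloom

Immediate causes of the coastal frog habitat loss: the juvenile sedge collapse, the otter population surge, the otter displacement.
Further upstream: the upstream frog bloom, the seasonal otter recruitment failure.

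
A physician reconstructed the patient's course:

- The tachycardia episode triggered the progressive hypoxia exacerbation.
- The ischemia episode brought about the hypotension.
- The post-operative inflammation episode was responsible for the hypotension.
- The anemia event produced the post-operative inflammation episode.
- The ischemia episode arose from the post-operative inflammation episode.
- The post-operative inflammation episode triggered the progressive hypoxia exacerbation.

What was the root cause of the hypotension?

Tracing upstream from the hypotension: the hypotension ← the post-operative inflammation episode ← the anemia event.
The anemia event has no stated cause, so it is the root.

the anemia event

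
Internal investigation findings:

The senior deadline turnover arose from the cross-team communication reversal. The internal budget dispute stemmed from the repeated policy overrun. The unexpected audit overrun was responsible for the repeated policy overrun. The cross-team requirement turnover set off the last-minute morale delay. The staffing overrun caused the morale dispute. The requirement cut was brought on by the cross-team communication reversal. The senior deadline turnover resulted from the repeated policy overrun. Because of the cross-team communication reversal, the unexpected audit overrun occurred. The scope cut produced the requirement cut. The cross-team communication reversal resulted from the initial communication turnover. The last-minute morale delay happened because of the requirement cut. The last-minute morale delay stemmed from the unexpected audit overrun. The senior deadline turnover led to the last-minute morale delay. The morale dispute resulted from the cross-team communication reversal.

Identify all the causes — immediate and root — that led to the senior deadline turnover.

Immediate causes of the senior deadline turnover: the cross-team communication reversal, the repeated policy overrun.
Further upstream: the initial communication turnover, the unexpected audit overrun.

the cross-team communication reversal, the initial communication turnover, the repeated policy overrun, the unexpected audit overrun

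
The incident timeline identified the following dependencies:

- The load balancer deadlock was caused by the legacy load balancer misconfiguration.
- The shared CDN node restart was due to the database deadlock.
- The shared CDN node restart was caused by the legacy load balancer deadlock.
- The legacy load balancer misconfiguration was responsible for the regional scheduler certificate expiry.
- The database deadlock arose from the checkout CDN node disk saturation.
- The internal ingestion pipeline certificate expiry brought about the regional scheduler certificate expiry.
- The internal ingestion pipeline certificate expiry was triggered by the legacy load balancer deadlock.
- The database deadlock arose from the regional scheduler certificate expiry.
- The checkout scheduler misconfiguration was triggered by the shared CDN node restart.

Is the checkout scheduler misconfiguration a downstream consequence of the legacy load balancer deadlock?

Yes

There is a causal chain: the legacy load balancer deadlock → the shared CDN node restart → the checkout scheduler misconfiguration.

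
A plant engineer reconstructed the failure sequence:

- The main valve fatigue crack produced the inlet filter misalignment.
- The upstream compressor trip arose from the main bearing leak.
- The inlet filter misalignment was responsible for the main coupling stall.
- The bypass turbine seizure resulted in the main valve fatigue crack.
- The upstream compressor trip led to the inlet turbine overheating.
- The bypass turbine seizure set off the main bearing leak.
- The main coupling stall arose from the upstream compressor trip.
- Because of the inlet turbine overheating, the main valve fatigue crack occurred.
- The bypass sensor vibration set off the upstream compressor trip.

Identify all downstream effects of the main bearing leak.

Direct effects: the upstream compressor trip.
2 steps out: the inlet turbine overheating, the main coupling stall.
3 steps out: the main valve fatigue crack.
4 steps out: the inlet filter misalignment.
Not reachable from it: the bypass turbine seizure, the bypass sensor vibration.

the inlet filter misalignment, the inlet turbine overheating, the main coupling stall, the main valve fatigue crack, the upstream compressor trip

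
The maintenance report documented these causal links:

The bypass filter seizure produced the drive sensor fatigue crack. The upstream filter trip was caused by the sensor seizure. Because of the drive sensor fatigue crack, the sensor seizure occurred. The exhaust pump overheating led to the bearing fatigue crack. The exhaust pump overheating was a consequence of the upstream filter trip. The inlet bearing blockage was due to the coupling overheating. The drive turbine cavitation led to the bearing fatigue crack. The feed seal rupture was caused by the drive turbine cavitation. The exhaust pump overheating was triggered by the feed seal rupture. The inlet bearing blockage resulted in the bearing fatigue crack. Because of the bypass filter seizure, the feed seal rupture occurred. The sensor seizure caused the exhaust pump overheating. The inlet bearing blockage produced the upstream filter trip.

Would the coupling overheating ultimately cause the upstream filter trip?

There is a causal chain: the coupling overheating → the inlet bearing blockage → the upstream filter trip.

Yes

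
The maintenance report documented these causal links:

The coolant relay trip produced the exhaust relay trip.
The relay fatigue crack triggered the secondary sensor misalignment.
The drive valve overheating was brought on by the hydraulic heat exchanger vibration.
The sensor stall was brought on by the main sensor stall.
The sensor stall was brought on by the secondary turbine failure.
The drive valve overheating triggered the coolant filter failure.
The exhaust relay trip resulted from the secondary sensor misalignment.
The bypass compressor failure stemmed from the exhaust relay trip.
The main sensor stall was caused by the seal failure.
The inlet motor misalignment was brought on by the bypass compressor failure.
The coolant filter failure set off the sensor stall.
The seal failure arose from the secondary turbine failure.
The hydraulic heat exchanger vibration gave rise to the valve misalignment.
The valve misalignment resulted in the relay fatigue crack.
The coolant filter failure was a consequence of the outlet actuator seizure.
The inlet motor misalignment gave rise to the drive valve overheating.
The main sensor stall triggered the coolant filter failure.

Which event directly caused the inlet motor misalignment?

the bypass compressor failure

Upstream contributors include the hydraulic heat exchanger vibration, the coolant relay trip, the valve misalignment, the relay fatigue crack, the secondary sensor misalignment, the exhaust relay trip, but only the bypass compressor failure feeds directly into the inlet motor misalignment.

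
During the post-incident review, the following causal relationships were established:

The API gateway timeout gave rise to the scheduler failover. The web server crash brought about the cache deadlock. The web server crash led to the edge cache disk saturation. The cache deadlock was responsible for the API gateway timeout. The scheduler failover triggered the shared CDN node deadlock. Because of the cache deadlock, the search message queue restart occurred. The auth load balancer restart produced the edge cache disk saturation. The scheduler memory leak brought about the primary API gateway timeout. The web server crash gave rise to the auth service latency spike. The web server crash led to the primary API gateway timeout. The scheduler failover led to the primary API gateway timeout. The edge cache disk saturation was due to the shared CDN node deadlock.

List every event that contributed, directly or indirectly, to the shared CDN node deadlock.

Immediate cause of the shared CDN node deadlock: the scheduler failover.
Further upstream: the web server crash, the cache deadlock, the API gateway timeout.

the API gateway timeout, the cache deadlock, the scheduler failover, the web server crash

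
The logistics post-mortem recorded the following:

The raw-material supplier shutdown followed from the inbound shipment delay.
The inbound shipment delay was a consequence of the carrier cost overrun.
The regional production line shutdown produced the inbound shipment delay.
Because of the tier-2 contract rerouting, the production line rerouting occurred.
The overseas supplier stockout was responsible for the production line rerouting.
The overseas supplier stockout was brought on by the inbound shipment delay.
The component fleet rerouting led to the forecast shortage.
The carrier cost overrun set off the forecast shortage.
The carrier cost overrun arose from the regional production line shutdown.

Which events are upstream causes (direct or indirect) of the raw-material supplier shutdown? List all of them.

Immediate cause of the raw-material supplier shutdown: the inbound shipment delay.
Further upstream: the regional production line shutdown, the carrier cost overrun.

the carrier cost overrun, the inbound shipment delay, the regional production line shutdown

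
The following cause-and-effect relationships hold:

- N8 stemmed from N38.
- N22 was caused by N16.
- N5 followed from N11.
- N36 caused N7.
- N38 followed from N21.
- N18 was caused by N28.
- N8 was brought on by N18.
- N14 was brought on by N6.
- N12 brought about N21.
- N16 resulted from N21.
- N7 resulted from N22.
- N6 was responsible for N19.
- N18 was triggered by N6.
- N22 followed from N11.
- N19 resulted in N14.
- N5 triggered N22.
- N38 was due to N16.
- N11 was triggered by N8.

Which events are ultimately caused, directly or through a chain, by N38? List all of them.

N11, N22, N5, N7, N8

Direct effects: N8.
2 steps out: N11.
3 steps out: N5, N22.
4 steps out: N7.
Not reachable from it: N28, N6, N12, N18, N21, N16, N19, N14, N36.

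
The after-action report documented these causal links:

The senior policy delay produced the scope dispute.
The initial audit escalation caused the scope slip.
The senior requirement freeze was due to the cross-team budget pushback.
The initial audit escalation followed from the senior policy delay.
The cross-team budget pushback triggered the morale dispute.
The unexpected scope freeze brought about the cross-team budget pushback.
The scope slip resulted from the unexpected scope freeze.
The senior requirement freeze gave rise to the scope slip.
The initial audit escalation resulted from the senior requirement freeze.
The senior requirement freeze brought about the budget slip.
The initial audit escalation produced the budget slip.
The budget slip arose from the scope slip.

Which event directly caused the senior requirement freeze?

the cross-team budget pushback

Upstream contributors include the unexpected scope freeze, but only the cross-team budget pushback feeds directly into the senior requirement freeze.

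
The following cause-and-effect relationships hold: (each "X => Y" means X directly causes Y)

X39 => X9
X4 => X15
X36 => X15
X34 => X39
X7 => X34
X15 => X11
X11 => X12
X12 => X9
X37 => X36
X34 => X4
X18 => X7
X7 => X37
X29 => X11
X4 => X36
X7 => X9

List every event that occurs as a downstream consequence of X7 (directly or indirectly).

Direct effects: X34, X37, X9.
2 steps out: X4, X39, X36.
3 steps out: X15.
4 steps out: X11.
5 steps out: X12.
Not reachable from it: X18, X29.

X11, X12, X15, X34, X36, X37, X39, X4, X9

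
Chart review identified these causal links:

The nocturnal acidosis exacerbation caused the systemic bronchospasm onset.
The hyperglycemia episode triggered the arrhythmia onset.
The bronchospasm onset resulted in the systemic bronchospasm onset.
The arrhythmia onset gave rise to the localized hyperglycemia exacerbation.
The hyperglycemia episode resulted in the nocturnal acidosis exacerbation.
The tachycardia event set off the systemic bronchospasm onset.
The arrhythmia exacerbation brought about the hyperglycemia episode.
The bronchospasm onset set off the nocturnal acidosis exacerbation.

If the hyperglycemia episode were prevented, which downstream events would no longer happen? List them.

Downstream of the hyperglycemia episode: the arrhythmia onset, the localized hyperglycemia exacerbation, the nocturnal acidosis exacerbation, the systemic bronchospasm onset.
Of those, still caused via another path: the nocturnal acidosis exacerbation, the systemic bronchospasm onset.
The remainder have no surviving cause.

the arrhythmia onset, the localized hyperglycemia exacerbation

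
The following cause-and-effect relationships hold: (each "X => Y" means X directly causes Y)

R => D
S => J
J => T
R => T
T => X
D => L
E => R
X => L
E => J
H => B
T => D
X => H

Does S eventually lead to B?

There is a causal chain: S → J → T → X → H → B.

Yes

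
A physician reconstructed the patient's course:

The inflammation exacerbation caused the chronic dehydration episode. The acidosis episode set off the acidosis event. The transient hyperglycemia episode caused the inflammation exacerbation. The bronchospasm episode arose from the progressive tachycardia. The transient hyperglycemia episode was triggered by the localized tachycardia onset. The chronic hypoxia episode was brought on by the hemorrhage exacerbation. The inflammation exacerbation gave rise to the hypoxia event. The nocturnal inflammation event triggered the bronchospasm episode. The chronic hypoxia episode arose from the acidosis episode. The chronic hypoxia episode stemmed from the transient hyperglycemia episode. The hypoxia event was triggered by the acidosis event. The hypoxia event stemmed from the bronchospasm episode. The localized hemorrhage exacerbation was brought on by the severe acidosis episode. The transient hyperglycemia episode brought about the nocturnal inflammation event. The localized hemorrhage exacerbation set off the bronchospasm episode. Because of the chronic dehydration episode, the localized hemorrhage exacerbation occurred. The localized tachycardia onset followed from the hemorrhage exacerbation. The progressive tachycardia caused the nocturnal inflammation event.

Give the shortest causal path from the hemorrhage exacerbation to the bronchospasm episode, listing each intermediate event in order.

the hemorrhage exacerbation → the localized tachycardia onset → the transient hyperglycemia episode → the nocturnal inflammation event → the bronchospasm episode

the hemorrhage exacerbation → the localized tachycardia onset
the localized tachycardia onset → the transient hyperglycemia episode
the transient hyperglycemia episode → the nocturnal inflammation event
the nocturnal inflammation event → the bronchospasm episode
Length: 4 steps.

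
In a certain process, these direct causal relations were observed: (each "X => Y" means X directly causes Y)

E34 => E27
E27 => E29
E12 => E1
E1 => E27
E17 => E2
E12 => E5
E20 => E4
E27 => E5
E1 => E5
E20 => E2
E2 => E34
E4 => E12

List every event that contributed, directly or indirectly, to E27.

Immediate causes of E27: E1, E34.
Further upstream: E20, E2, E4, E12, E17.

E1, E12, E17, E2, E20, E34, E4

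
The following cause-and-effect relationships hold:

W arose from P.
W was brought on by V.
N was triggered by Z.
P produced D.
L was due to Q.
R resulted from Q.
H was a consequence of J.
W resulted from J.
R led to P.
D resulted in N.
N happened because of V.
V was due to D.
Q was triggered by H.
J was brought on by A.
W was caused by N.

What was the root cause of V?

A

Tracing upstream from V: V ← D ← P ← R ← Q ← H ← J ← A.
A has no stated cause, so it is the root.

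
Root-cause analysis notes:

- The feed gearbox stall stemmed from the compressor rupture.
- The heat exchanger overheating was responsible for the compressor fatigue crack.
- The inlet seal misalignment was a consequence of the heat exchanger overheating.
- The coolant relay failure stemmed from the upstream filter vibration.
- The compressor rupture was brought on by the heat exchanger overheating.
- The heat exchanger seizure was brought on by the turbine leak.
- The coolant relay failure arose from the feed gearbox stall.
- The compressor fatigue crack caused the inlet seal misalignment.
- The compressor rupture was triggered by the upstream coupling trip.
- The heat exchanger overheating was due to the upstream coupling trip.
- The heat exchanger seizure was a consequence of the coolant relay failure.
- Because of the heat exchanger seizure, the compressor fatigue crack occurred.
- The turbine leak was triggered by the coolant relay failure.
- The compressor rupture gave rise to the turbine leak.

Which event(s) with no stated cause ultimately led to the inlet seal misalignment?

the upstream coupling trip, the upstream filter vibration

Tracing upstream from the inlet seal misalignment: the inlet seal misalignment ← the heat exchanger overheating ← the upstream coupling trip.
A separate upstream branch: the inlet seal misalignment ← the compressor fatigue crack ← the heat exchanger seizure ← the coolant relay failure ← the upstream filter vibration.
Each of those chain origins has no stated cause.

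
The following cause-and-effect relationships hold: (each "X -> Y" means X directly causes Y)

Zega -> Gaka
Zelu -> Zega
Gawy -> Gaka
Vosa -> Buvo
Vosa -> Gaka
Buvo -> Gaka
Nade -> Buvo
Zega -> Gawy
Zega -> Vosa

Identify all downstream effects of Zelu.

Buvo, Gaka, Gawy, Vosa, Zega

Direct effects: Zega.
2 steps out: Gawy, Vosa, Gaka.
3 steps out: Buvo.
Not reachable from it: Nade.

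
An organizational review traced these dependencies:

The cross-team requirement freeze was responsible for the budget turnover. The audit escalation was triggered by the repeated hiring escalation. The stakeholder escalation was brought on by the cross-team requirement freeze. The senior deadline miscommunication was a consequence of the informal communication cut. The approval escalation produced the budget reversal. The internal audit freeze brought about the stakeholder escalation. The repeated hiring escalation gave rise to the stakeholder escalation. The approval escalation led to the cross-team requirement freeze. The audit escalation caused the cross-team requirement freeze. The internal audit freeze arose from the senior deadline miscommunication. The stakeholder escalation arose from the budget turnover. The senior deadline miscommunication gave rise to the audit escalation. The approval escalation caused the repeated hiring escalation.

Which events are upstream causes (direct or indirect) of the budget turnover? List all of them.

the approval escalation, the audit escalation, the cross-team requirement freeze, the informal communication cut, the repeated hiring escalation, the senior deadline miscommunication

Immediate cause of the budget turnover: the cross-team requirement freeze.
Further upstream: the approval escalation, the informal communication cut, the repeated hiring escalation, the senior deadline miscommunication, the audit escalation.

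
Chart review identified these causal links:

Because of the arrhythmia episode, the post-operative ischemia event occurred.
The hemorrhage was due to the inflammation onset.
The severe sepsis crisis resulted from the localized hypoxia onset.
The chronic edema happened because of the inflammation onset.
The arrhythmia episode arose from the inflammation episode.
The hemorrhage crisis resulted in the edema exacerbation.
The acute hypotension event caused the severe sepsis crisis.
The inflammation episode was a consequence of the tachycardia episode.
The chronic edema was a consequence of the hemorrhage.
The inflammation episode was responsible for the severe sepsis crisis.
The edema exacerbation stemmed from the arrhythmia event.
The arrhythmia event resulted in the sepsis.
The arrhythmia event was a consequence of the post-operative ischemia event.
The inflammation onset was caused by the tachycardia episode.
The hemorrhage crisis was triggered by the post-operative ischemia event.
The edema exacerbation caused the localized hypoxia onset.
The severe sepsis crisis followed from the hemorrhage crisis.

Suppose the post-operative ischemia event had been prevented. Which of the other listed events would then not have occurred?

the arrhythmia event, the edema exacerbation, the hemorrhage crisis, the localized hypoxia onset, the sepsis

Downstream of the post-operative ischemia event: the arrhythmia event, the hemorrhage crisis, the sepsis, the edema exacerbation, the localized hypoxia onset, the severe sepsis crisis.
Of those, still caused via another path: the severe sepsis crisis.
The remainder have no surviving cause.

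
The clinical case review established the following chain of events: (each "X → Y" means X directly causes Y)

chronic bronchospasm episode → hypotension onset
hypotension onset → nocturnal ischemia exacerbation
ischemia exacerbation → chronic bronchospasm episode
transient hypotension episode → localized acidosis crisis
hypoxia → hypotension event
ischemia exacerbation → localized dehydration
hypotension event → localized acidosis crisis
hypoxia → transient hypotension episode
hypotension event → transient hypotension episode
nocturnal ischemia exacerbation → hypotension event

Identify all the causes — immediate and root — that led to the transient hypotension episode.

Immediate causes of the transient hypotension episode: the hypoxia, the hypotension event.
Further upstream: the ischemia exacerbation, the chronic bronchospasm episode, the hypotension onset, the nocturnal ischemia exacerbation.

the chronic bronchospasm episode, the hypotension event, the hypotension onset, the hypoxia, the ischemia exacerbation, the nocturnal ischemia exacerbation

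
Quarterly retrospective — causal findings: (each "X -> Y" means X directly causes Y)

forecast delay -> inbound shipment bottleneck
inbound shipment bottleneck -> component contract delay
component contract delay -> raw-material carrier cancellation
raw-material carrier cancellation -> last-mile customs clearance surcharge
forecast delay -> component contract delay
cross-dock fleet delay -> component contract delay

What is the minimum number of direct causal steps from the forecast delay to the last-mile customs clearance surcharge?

3

Shortest chain: the forecast delay → the component contract delay → the raw-material carrier cancellation → the last-mile customs clearance surcharge.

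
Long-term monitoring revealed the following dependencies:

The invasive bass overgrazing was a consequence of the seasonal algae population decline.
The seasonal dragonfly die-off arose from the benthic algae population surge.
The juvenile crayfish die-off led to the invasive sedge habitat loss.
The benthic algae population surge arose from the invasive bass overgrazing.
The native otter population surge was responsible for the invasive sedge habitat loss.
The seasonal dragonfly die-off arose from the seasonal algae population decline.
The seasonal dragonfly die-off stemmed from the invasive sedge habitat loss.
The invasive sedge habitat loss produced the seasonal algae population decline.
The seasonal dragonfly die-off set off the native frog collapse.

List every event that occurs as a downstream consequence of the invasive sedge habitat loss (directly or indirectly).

the benthic algae population surge, the invasive bass overgrazing, the native frog collapse, the seasonal algae population decline, the seasonal dragonfly die-off

Direct effects: the seasonal algae population decline, the seasonal dragonfly die-off.
2 steps out: the invasive bass overgrazing, the native frog collapse.
3 steps out: the benthic algae population surge.
Not reachable from it: the native otter population surge, the juvenile crayfish die-off.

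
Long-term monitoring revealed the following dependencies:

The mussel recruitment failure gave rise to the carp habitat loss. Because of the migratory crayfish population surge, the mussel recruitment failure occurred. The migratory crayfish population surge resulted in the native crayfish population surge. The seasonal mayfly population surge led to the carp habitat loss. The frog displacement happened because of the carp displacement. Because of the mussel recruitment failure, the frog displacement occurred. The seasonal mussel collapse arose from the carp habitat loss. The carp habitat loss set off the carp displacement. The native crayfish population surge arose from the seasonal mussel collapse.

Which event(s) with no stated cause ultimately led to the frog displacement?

Tracing upstream from the frog displacement: the frog displacement ← the mussel recruitment failure ← the migratory crayfish population surge.
A separate upstream branch: the frog displacement ← the carp displacement ← the carp habitat loss ← the seasonal mayfly population surge.
Each of those chain origins has no stated cause.

the migratory crayfish population surge, the seasonal mayfly population surge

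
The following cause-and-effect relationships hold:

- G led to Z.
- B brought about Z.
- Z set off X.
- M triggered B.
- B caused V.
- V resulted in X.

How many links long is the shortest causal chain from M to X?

3

Shortest chain: M → B → V → X.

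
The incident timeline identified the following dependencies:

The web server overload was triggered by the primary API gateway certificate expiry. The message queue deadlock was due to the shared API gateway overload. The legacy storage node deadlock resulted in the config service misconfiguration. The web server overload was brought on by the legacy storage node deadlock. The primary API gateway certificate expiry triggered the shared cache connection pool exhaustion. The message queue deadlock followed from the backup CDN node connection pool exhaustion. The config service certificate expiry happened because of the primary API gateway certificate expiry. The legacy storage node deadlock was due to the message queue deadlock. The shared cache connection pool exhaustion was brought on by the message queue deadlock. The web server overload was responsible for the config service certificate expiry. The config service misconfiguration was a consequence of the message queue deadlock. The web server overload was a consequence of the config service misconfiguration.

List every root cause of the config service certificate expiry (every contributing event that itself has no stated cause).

Tracing upstream from the config service certificate expiry: the config service certificate expiry ← the web server overload ← the legacy storage node deadlock ← the message queue deadlock ← the shared API gateway overload.
A separate upstream branch: the config service certificate expiry ← the web server overload ← the legacy storage node deadlock ← the message queue deadlock ← the backup CDN node connection pool exhaustion.
A separate upstream branch: the config service certificate expiry ← the primary API gateway certificate expiry.
Each of those chain origins has no stated cause.

the backup CDN node connection pool exhaustion, the primary API gateway certificate expiry, the shared API gateway overload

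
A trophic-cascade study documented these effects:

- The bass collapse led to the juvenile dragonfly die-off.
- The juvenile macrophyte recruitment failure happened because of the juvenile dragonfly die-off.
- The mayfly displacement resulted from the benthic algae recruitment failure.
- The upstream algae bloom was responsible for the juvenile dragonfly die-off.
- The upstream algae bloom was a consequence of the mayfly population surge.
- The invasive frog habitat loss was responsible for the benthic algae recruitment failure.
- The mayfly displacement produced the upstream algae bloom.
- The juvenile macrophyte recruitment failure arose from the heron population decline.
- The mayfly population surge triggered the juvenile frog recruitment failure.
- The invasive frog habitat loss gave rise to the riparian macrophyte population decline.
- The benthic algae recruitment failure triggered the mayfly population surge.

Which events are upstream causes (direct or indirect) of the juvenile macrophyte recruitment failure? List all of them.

the bass collapse, the benthic algae recruitment failure, the heron population decline, the invasive frog habitat loss, the juvenile dragonfly die-off, the mayfly displacement, the mayfly population surge, the upstream algae bloom

Immediate causes of the juvenile macrophyte recruitment failure: the juvenile dragonfly die-off, the heron population decline.
Further upstream: the invasive frog habitat loss, the benthic algae recruitment failure, the mayfly population surge, the mayfly displacement, the upstream algae bloom, the bass collapse.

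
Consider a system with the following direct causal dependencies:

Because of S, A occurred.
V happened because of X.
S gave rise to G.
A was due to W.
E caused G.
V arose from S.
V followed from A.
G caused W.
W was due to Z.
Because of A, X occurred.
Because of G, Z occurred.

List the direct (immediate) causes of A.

Upstream contributors include G, Z, E, but only S, W feed directly into A.

S, W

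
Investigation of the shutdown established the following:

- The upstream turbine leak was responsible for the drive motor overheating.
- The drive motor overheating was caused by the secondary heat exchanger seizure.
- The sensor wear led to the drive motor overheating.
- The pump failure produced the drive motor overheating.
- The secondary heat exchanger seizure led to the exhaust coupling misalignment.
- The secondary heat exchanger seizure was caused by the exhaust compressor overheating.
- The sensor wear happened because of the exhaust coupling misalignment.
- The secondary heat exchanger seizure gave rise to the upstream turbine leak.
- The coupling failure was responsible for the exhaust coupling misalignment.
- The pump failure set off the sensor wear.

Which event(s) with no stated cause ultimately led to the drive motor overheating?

the coupling failure, the exhaust compressor overheating, the pump failure

Tracing upstream from the drive motor overheating: the drive motor overheating ← the sensor wear ← the exhaust coupling misalignment ← the coupling failure.
A separate upstream branch: the drive motor overheating ← the secondary heat exchanger seizure ← the exhaust compressor overheating.
A separate upstream branch: the drive motor overheating ← the pump failure.
Each of those chain origins has no stated cause.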